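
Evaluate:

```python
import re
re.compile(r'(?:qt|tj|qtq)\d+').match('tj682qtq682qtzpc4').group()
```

With `match`, the pattern is implicitly anchored at the beginning.
The match spans [0:5] → 'tj682'.

'tj682'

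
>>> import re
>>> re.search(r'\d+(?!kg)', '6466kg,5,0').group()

'646'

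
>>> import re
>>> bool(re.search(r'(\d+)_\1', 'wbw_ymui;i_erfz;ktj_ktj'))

False

`\1` is not a pattern — it's the concrete string captured by group 1, re-applied verbatim.
Here no position works, so the call returns None, and `bool(None)` is False.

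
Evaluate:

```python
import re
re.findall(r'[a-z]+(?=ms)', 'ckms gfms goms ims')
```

Because the assertion is zero-width, the text it checks is not consumed and won't appear in the result.
With no groups in the pattern, `findall` gives back each whole match — 4 here.

['ck', 'gf', 'go', 'i']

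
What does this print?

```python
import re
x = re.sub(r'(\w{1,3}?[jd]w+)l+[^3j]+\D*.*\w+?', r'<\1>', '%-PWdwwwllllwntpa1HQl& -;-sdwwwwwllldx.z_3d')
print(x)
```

The pattern matches 1 to 3 of a word character (lazy), then one of [jd], then one or more of a literal 'w' (captured); then one or more of a literal 'l'; then one or more of any character except [3j], then zero or more of a non-digit, then zero or more of any character; then one or more of a word character (lazy).
Matches: at [2:43] → 'PWdwwwllllwntpa1HQl& -;-sdwwwwwllldx.z_3d'.
Each match is replaced using the text its own group 1 captured.

%-<PWdwww>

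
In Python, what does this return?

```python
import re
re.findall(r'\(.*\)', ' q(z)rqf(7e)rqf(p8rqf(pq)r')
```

['(z)rqf(7e)rqf(p8rqf(pq)']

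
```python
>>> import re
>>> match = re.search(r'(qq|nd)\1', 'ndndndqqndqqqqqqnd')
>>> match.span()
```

`\1` is not a pattern — it's the concrete string captured by group 1, re-applied verbatim.
Unlike `match`, `search` isn't anchored — it looks for the pattern anywhere in the string.
The match spans [0:4] → 'ndnd'.
Captured: group 1 = 'nd'.

(0, 4)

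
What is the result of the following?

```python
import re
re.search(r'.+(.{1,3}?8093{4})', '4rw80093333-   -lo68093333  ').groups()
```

The pattern matches one or more of any character; then 1 to 3 of any character (lazy), then the literal '809', then exactly 4 of the literal '3' (captured).
Unlike `match`, `search` isn't anchored — it looks for the pattern anywhere in the string.
The match spans [0:26] → '4rw80093333-   -lo68093333'.
Captured: group 1 = '68093333'.

('68093333',)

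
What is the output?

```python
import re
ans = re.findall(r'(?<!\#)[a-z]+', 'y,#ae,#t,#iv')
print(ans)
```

A negative assertion filters positions out without eating any characters.
With no groups in the pattern, `findall` gives back each whole match — 3 here.

['y', 'e', 'v']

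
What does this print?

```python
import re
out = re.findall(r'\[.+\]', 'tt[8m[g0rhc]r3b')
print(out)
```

['[8m[g0rhc]']

`findall` yields the raw match text (1 of them) because the pattern has no groups.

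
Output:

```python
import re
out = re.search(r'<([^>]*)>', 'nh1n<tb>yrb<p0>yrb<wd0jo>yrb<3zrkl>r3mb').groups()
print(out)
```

('tb',)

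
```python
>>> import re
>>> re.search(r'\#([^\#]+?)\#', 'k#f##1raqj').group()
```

'#f#'

Unlike `match`, `search` isn't anchored — it looks for the pattern anywhere in the string.
The match spans [1:4] → '#f#'.
Captured: group 1 = 'f'.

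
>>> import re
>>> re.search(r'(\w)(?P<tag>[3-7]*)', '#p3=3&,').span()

The match spans [1:3] → 'p3'.

(1, 3)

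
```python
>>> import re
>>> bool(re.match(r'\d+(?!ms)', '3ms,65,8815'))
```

`re.match` won't scan ahead — the pattern has to work from the very first character.
Here the pattern fails at index 0, so the call returns None, and `bool(None)` is False.

False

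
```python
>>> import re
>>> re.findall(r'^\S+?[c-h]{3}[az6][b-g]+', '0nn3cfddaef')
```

['0nn3cfddaef']

`findall` yields the raw match text (1 of them) because the pattern has no groups.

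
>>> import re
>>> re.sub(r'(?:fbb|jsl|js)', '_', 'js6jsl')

Alternation tries branches left to right and keeps the first one that lets the overall match succeed at that position.
Matches: at [0:2] → 'js'; at [3:6] → 'jsl'.
Each match is replaced by '_'.

'_6_'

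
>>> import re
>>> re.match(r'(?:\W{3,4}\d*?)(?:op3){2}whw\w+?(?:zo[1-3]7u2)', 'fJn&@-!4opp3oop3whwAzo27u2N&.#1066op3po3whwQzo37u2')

None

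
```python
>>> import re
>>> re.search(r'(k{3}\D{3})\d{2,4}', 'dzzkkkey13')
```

None

This matches exactly 3 of the literal 'k', then exactly 3 of a non-digit (captured); then 2 to 4 of a digit.
`re.search` scans for the first position where the pattern succeeds.
Here the pattern never matches, so the call returns None.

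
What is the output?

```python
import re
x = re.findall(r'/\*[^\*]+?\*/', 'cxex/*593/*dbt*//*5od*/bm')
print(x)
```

['/*dbt*/', '/*5od*/']

Since nothing is captured, `findall` lists the 2 matched substrings directly.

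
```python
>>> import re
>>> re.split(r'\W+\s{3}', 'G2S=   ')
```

['G2S', '']

Pattern: one or more of a non-word character; then exactly 3 of whitespace.
Matches to split on: at [3:7] → '=   '.
Each match becomes a cut point; 2 segments remain.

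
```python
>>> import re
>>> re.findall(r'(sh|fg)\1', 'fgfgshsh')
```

['fg', 'sh']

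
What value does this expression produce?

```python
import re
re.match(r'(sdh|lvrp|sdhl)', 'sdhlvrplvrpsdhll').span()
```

(0, 3)

Alternation tries branches left to right and keeps the first one that lets the overall match succeed at that position.
`re.match` only tries the pattern at the start of the string.
The match spans [0:3] → 'sdh'.
Captured: group 1 = 'sdh'.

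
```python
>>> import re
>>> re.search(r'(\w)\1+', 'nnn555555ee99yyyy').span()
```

(0, 3)

A backreference is literal: `\1` must see the identical characters the first group matched.
`re.search` tries every starting position until one works.
The match spans [0:3] → 'nnn'.
Captured: group 1 = 'n'.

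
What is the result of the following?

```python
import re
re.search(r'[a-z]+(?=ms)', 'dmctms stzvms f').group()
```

The positive lookaround only admits positions where the adjacent text matches; those characters stay outside the span.
The match spans [0:4] → 'dmct'.

'dmct'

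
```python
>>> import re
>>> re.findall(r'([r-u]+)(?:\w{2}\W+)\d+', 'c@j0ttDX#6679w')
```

['tt']

Pattern: one or more of a character in [r-u] (captured); then exactly 2 of a word character, then one or more of a non-word character (non-capturing group); then one or more of a digit.
Scanning left to right: at [4:13] match 'ttDX#6679', group 1 = 'tt'.
Because there's exactly one group, `findall` drops the full match and keeps group 1 from the one hit.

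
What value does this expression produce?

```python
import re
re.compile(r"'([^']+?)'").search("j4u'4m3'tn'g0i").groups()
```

('4m3',)

Unlike `match`, `search` isn't anchored — it looks for the pattern anywhere in the string.
The match spans [3:8] → "'4m3'".
Captured: group 1 = '4m3'.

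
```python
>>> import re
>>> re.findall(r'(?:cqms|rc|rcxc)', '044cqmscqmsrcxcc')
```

['cqms', 'cqms', 'rc']

Alternation isn't longest-match — the leftmost alternative that fits at this position is chosen.
Matches: at [3:7] → 'cqms'; at [7:11] → 'cqms'; at [11:13] → 'rc'.
No capturing groups, so `findall` returns the 3 full match strings.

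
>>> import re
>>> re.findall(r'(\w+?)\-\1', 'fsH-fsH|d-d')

`\1` is not a pattern — it's the concrete string captured by group 1, re-applied verbatim.
`findall` collects group 1 from each match (2 total).

['fsH', 'd']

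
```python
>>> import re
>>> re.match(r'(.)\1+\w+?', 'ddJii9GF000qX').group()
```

The backreference `\1` re-matches whatever the first group consumed, character for character.
`re.match` only tries the pattern at the start of the string.
The match spans [0:3] → 'ddJ'.
Captured: group 1 = 'd'.

'ddJ'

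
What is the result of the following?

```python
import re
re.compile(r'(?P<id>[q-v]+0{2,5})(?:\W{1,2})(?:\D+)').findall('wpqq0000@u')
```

['qq0000']

The pattern matches one or more of a character in [q-v], then 2 to 5 of the literal '0' (captured as 'id'); then 1 to 2 of a non-word character (non-capturing group); then one or more of a non-digit (non-capturing group).
Walking the string: at [2:10] match 'qq0000@u', group 1 = 'qq0000'.
With a single group, `findall` returns only what that group captured — 1 item.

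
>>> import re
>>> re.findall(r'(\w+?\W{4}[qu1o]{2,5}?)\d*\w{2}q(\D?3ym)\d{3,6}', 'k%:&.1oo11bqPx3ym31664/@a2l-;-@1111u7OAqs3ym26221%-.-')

This matches one or more of a word character (lazy), then exactly 4 of a non-word character, then 2 to 5 of one of [qu1o] (lazy) (captured); then zero or more of a digit, then exactly 2 of a word character, then the literal 'q'; then optionally a non-digit, then the literal '3ym' (captured); then 3 to 6 of a digit.
Walking the string: at [24:49] match 'a2l-;-@1111u7OAqs3ym26221', groups = ('a2l-;-@1111u', 's3ym').
`findall` packs the 2 group values into a tuple for every match.

[('a2l-;-@1111u', 's3ym')]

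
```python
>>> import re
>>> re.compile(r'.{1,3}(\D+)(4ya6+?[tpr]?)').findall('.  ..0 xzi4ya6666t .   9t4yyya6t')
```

Pattern: 1 to 3 of any character; then one or more of a non-digit (captured); then the literal '4ya', then one or more of the literal '6' (lazy), then optionally one of [tpr] (captured).
Walking the string: at [3:14] match '..0 xzi4ya6', groups = (' xzi', '4ya6').
`findall` packs the 2 group values into a tuple for every match.

[(' xzi', '4ya6')]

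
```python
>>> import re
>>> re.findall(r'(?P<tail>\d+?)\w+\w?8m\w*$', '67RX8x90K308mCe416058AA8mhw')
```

['6']

This matches one or more of a digit (lazy) (captured as 'tail'); then one or more of a word character, then optionally a word character; then the literal '8m', then zero or more of a word character; then anchored at the end.
With the lazy modifier that quantifier settles for the fewest repetitions that let the rest of the pattern succeed (the atoms after it are unaffected and can still be greedy).
Walking the string: at [0:27] match '67RX8x90K308mCe416058AA8mhw', group 1 = '6'.
Because there's exactly one group, `findall` drops the full match and keeps group 1 from the one hit.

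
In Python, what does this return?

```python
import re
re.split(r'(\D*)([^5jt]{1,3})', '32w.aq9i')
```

['', '', '32w', '', '.aq', '9i', '']

Pattern: zero or more of a non-digit (captured); then 1 to 3 of any character except [5jt] (captured).
Matches to split on: at [0:3] → '32w'; at [3:8] → '.aq9i'.
With a capturing group present, the delimiter's captured portion is kept in the result list.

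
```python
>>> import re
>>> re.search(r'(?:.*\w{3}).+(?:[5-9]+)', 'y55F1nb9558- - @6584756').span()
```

(0, 23)

Pattern: zero or more of any character, then exactly 3 of a word character (non-capturing group); then one or more of any character; then one or more of a character in [5-9] (non-capturing group).
`re.search` tries every starting position until one works.
The match spans [0:23] → 'y55F1nb9558- - @6584756'.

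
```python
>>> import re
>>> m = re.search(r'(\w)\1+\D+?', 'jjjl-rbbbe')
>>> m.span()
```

After group 1 captures some text, `\1` only succeeds where that same text appears again.
`re.search` scans for the first position where the pattern succeeds.
The match spans [0:4] → 'jjjl'.
Captured: group 1 = 'j'.

(0, 4)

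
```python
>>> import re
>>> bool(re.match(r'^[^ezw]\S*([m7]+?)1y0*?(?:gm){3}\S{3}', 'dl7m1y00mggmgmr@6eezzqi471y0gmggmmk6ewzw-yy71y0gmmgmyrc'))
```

False

Pattern: anchored at the start of the string; then any character except [ezw], then zero or more of a non-whitespace character; then one or more of one of [m7] (lazy) (captured); then the literal '1y', then zero or more of the literal '0' (lazy), then the literal 'gm' repeated 3 times; then exactly 3 of a non-whitespace character.
`match` is anchored at position 0; if the pattern doesn't fit there, it returns None.
Here the string doesn't start with a match, so the call returns None, and `bool(None)` is False.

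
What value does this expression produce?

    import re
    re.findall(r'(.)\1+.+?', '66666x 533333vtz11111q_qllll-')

['6', '3', '1', 'l']

`\1` is not a pattern — it's the concrete string captured by group 1, re-applied verbatim.
Because there's exactly one group, `findall` drops the full match and keeps group 1 from each hit.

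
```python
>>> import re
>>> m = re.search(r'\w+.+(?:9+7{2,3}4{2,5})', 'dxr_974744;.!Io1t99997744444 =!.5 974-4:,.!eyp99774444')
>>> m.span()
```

(0, 54)

The pattern matches one or more of a word character; then one or more of any character; then one or more of a literal '9', then 2 to 3 of a literal '7', then 2 to 5 of a literal '4' (non-capturing group).
`search` walks the string left to right and returns the first match it finds.
The match spans [0:54] → 'dxr_974744;.!Io1t99997744444 =!.5 974-4:,.!eyp99774444'.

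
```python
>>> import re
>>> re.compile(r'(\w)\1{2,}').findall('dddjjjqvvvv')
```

['d', 'j', 'v']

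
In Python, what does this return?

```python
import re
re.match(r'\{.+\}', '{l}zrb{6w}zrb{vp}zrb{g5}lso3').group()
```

'{l}zrb{6w}zrb{vp}zrb{g5}'

`match` is anchored at position 0; if the pattern doesn't fit there, it returns None.
The match spans [0:24] → '{l}zrb{6w}zrb{vp}zrb{g5}'.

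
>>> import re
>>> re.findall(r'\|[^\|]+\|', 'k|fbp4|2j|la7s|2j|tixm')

['|fbp4|', '|la7s|']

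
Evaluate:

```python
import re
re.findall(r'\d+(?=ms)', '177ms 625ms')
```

The lookaround is zero-width — it requires the adjacent text to match without consuming it, so the asserted text isn't part of the match.
Scanning left to right: at [0:3] → '177'; at [6:9] → '625'.
No capturing groups, so `findall` returns the 2 full match strings.

['177', '625']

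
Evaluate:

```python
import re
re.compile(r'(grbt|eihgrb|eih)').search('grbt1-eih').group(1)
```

`re.search` scans for the first position where the pattern succeeds.
The match spans [0:4] → 'grbt'.
Captured: group 1 = 'grbt'.

'grbt'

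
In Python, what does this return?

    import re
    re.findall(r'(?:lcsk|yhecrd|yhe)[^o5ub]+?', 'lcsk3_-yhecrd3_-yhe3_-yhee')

Alternation tries branches left to right and keeps the first one that lets the overall match succeed at that position.
Walking the string: at [0:5] → 'lcsk3'; at [7:14] → 'yhecrd3'; at [16:20] → 'yhe3'; at [22:26] → 'yhee'.
Since nothing is captured, `findall` lists the 4 matched substrings directly.

['lcsk3', 'yhecrd3', 'yhe3', 'yhee']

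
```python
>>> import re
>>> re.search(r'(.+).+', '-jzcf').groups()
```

('-jzc',)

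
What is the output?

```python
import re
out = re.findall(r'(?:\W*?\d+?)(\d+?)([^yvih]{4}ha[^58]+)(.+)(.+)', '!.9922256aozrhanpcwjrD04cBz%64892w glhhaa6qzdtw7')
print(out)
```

[('922256', 'aozrhanpcwjrD04cBz%64', '892w glhhaa6qzdtw', '7')]

With the lazy modifier that quantifier settles for the fewest repetitions that let the rest of the pattern succeed (the atoms after it are unaffected and can still be greedy).
`findall` packs the 4 group values into a tuple for every match.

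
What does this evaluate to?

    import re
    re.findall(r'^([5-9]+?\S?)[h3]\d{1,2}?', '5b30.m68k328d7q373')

['5b']

Because there's exactly one group, `findall` drops the full match and keeps group 1 from the one hit.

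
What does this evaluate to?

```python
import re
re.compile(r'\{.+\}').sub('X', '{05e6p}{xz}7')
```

Matches: at [0:11] → '{05e6p}{xz}'.
Each match is replaced by 'X'.

'X7'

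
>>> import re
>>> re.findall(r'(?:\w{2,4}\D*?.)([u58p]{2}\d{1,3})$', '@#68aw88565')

The pattern matches 2 to 4 of a word character, then zero or more of a non-digit (lazy), then any character (non-capturing group); then exactly 2 of one of [u58p], then 1 to 3 of a digit (captured); then anchored at the end.
Matches: at [2:11] match '68aw88565', group 1 = '8565'.
With a single group, `findall` returns only what that group captured — 1 item.

['8565']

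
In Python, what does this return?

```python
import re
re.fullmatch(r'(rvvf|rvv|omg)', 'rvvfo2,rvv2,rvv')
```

`re.fullmatch` requires the pattern to consume the entire string.
Here there's no way to consume every character, so the call returns None.

None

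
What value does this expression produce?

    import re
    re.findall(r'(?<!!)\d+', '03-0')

['03', '0']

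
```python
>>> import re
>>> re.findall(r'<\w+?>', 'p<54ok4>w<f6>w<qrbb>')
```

Matches: at [1:8] → '<54ok4>'; at [9:13] → '<f6>'; at [14:20] → '<qrbb>'.
No capturing groups, so `findall` returns the 3 full match strings.

['<54ok4>', '<f6>', '<qrbb>']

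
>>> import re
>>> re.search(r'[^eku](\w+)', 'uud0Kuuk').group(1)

The match spans [2:8] → 'd0Kuuk'.
Captured: group 1 = '0Kuuk'.

'0Kuuk'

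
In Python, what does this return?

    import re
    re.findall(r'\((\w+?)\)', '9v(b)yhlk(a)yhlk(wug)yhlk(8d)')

Scanning left to right: at [2:5] match '(b)', group 1 = 'b'; at [9:12] match '(a)', group 1 = 'a'; at [16:21] match '(wug)', group 1 = 'wug'; at [25:29] match '(8d)', group 1 = '8d'.
`findall` collects group 1 from each match (4 total).

['b', 'a', 'wug', '8d']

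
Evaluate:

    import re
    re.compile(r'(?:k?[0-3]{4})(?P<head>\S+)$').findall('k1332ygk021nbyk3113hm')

This matches optionally a literal 'k', then exactly 4 of a character in [0-3] (non-capturing group); then one or more of a non-whitespace character (captured as 'head'); then anchored at the end.
One capturing group, so `findall` returns just the captured substring from the one match — 1 in all.

['ygk021nbyk3113hm']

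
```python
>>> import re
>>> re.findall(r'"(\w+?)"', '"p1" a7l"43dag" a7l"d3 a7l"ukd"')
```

Walking the string: at [0:4] match '"p1"', group 1 = 'p1'; at [8:15] match '"43dag"', group 1 = '43dag'; at [26:31] match '"ukd"', group 1 = 'ukd'.
One capturing group, so `findall` returns just the captured substring from each match — 3 in all.

['p1', '43dag', 'ukd']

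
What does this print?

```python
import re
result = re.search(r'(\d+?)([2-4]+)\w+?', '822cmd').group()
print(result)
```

822c

Because the quantifier is non-greedy, it stops expanding at the earliest point where the rest of the pattern can succeed.
The match spans [0:4] → '822c'.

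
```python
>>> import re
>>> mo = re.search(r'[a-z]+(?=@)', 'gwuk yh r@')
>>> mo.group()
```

Because the assertion is zero-width, the text it checks is not consumed and won't appear in the result.
The match spans [8:9] → 'r'.

'r'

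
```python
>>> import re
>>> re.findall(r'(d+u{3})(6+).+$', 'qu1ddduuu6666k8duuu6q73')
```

The pattern matches one or more of the literal 'd', then exactly 3 of the literal 'u' (captured); then one or more of a literal '6' (captured); then one or more of any character; then anchored at the end.
Matches: at [3:23] match 'ddduuu6666k8duuu6q73', groups = ('ddduuu', '6666').
With 2 capturing groups, `findall` returns a 2-tuple per match.

[('ddduuu', '6666')]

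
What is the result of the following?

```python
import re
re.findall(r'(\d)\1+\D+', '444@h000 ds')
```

['4', '0']

`\1` is not a pattern — it's the concrete string captured by group 1, re-applied verbatim.
Matches: at [0:5] match '444@h', group 1 = '4'; at [5:11] match '000 ds', group 1 = '0'.
Because there's exactly one group, `findall` drops the full match and keeps group 1 from each hit.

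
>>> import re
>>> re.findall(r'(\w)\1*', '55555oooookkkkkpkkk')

['5', 'o', 'k', 'p', 'k']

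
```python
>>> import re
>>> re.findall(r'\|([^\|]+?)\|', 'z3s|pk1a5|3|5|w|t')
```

['pk1a5', '5']

Walking the string: at [3:10] match '|pk1a5|', group 1 = 'pk1a5'; at [11:14] match '|5|', group 1 = '5'.
Because there's exactly one group, `findall` drops the full match and keeps group 1 from each hit.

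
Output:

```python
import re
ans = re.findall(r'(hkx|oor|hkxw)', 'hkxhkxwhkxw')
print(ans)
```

['hkx', 'hkx', 'hkx']

Branches in `(...|...)` are attempted left-to-right; the first branch that allows the whole pattern to succeed is taken.
With a single group, `findall` returns only what that group captured — 3 items.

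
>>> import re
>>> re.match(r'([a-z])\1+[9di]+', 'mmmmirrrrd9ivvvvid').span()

`\1` has to match the exact text group 1 already captured.
`match` is anchored at position 0; if the pattern doesn't fit there, it returns None.
The match spans [0:5] → 'mmmmi'.
Captured: group 1 = 'm'.

(0, 5)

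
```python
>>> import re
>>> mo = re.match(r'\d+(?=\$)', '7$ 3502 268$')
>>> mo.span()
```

The lookaround is zero-width — it requires the adjacent text to match without consuming it, so the asserted text isn't part of the match.
`re.match` only tries the pattern at the start of the string.
The match spans [0:1] → '7'.

(0, 1)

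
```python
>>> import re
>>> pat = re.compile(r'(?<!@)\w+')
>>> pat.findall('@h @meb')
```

['eb']

The negative lookahead/lookbehind blocks any match where the forbidden context is present.
Since nothing is captured, `findall` lists the 1 matched substring directly.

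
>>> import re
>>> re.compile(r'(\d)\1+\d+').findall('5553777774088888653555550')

['5']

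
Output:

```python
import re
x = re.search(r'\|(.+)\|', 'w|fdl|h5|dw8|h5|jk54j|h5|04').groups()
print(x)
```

`re.search` tries every starting position until one works.
The match spans [1:25] → '|fdl|h5|dw8|h5|jk54j|h5|'.
Captured: group 1 = 'fdl|h5|dw8|h5|jk54j|h5'.

('fdl|h5|dw8|h5|jk54j|h5',)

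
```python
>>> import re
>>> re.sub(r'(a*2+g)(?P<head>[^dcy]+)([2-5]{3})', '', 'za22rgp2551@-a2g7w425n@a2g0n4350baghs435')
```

Pattern: zero or more of a literal 'a', then one or more of the literal '2', then the literal 'g' (captured); then one or more of any character except [dcy] (captured as 'head'); then exactly 3 of a character in [2-5] (captured).
Matches: at [13:40] → 'a2g7w425n@a2g0n4350baghs435'.
`sub` substitutes '' at each match site.

'za22rgp2551@-'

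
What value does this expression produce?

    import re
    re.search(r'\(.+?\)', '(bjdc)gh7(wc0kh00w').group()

'(bjdc)'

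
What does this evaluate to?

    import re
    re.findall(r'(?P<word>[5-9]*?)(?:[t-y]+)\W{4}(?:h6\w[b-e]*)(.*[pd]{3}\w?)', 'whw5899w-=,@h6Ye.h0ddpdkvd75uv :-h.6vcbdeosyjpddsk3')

[('5899', '.h0ddpdkvd75uv :-h.6vcbdeosyjpdds')]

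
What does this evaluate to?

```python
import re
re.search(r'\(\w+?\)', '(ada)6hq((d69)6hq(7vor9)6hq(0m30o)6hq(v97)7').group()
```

'(ada)'

The match spans [0:5] → '(ada)'.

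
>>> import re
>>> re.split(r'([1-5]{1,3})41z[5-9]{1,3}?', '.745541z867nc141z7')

The `?` after the quantifier makes it lazy — it takes as little as possible before letting the rest of the pattern try.
Because the pattern has a capturing group, `split` also inserts each captured text between the pieces.

['.7', '455', '67nc', '1', '']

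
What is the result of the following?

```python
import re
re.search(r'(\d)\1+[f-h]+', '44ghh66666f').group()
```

The backreference `\1` re-matches whatever the first group consumed, character for character.
`re.search` tries every starting position until one works.
The match spans [0:5] → '44ghh'.
Captured: group 1 = '4'.

'44ghh'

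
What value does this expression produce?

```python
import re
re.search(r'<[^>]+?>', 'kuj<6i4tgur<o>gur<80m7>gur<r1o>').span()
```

(3, 14)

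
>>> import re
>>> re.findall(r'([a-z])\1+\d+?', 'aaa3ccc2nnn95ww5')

The backreference `\1` re-matches whatever the first group consumed, character for character.
`findall` collects group 1 from each match (4 total).

['a', 'c', 'n', 'w']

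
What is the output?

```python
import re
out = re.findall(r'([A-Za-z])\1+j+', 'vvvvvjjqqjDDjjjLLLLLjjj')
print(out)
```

['v', 'q', 'D', 'L']

After group 1 captures some text, `\1` only succeeds where that same text appears again.
`findall` collects group 1 from each match (4 total).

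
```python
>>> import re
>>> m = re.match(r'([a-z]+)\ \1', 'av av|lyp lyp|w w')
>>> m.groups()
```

('av',)

`\1` is not a pattern — it's the concrete string captured by group 1, re-applied verbatim.
`match` is anchored at position 0; if the pattern doesn't fit there, it returns None.
The match spans [0:5] → 'av av'.
Captured: group 1 = 'av'.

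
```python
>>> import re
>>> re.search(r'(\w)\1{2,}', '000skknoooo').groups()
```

The match spans [0:3] → '000'.
Captured: group 1 = '0'.

('0',)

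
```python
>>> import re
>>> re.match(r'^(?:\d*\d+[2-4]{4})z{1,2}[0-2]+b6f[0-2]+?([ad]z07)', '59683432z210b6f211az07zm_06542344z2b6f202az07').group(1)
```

The match spans [0:22] → '59683432z210b6f211az07'.
Captured: group 1 = 'az07'.

'az07'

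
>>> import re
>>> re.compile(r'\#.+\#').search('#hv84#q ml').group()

`re.search` tries every starting position until one works.
The match spans [0:6] → '#hv84#'.

'#hv84#'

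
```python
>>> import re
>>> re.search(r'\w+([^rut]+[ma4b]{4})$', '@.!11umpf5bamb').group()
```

This matches one or more of a word character; then one or more of any character except [rut], then exactly 4 of one of [ma4b] (captured); then anchored at the end.
`re.search` scans for the first position where the pattern succeeds.
The match spans [3:14] → '11umpf5bamb'.
Captured: group 1 = '5bamb'.

'11umpf5bamb'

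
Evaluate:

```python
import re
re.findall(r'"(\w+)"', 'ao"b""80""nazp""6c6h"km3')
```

['b', '80', 'nazp', '6c6h']

Because there's exactly one group, `findall` drops the full match and keeps group 1 from each hit.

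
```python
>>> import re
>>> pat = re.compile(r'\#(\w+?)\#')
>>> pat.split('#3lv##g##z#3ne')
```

Matches to split on: at [0:5] → '#3lv#'; at [5:8] → '#g#'; at [8:11] → '#z#'.
With a capturing group present, the delimiter's captured portion is kept in the result list.

['', '3lv', '', 'g', '', 'z', '3ne']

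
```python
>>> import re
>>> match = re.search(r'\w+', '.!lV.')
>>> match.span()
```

(2, 4)

The pattern matches one or more of a word character.
`search` walks the string left to right and returns the first match it finds.
The match spans [2:4] → 'lV'.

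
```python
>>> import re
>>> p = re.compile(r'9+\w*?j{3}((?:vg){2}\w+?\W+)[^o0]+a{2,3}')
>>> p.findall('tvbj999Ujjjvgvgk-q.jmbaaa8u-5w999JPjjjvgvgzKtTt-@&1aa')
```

['vgvgk-']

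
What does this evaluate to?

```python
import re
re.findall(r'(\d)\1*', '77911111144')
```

['7', '9', '1', '4']

A backreference is literal: `\1` must see the identical characters the first group matched.
With a single group, `findall` returns only what that group captured — 4 items.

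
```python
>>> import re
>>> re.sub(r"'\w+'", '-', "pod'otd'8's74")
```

"pod-8's74"

Matches: at [3:8] → "'otd'".
Every occurrence is swapped for '-'.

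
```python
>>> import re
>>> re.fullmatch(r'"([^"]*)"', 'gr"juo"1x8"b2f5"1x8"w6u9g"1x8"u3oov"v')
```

`re.fullmatch` requires the pattern to consume the entire string.
Here the pattern can't cover the whole string, so the call returns None.

None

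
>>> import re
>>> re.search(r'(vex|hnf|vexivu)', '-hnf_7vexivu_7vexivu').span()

The match spans [1:4] → 'hnf'.

(1, 4)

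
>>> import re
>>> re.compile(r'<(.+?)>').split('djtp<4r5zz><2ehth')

['djtp', '4r5zz', '<2ehth']

Matches to split on: at [4:11] → '<4r5zz>'.
Because the pattern has a capturing group, `split` also inserts each captured text between the pieces.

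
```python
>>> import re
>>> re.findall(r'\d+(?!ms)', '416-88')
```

['416', '88']

The negative lookaround is zero-width — it rules out positions where the adjacent text would match, without consuming anything.
Scanning left to right: at [0:3] → '416'; at [4:6] → '88'.
With no groups in the pattern, `findall` gives back each whole match — 2 here.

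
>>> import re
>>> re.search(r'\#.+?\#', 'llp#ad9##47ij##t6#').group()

With the lazy modifier that quantifier settles for the fewest repetitions that let the rest of the pattern succeed (the atoms after it are unaffected and can still be greedy).
`re.search` tries every starting position until one works.
The match spans [3:8] → '#ad9#'.

'#ad9#'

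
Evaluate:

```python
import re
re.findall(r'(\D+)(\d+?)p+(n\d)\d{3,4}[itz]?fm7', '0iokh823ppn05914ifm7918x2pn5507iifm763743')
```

[('iokh', '823', 'n0')]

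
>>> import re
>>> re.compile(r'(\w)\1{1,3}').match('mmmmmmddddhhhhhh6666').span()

`re.match` only tries the pattern at the start of the string.
The match spans [0:4] → 'mmmm'.

(0, 4)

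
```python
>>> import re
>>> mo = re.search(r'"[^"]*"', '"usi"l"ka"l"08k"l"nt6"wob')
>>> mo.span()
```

`search` walks the string left to right and returns the first match it finds.
The match spans [0:5] → '"usi"'.

(0, 5)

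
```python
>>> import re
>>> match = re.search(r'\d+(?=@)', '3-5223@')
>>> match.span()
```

Lookahead/lookbehind check context without consuming it, so the matched span excludes the asserted characters.
Unlike `match`, `search` isn't anchored — it looks for the pattern anywhere in the string.
The match spans [2:6] → '5223'.

(2, 6)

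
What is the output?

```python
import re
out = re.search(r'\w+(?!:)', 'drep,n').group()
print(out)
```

drep

`(?!…)`/`(?<!…)` only lets a position through if the neighbouring text does NOT match; no characters are consumed.
Unlike `match`, `search` isn't anchored — it looks for the pattern anywhere in the string.
The match spans [0:4] → 'drep'.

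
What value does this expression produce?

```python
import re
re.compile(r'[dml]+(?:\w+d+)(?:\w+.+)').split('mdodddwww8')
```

['', '']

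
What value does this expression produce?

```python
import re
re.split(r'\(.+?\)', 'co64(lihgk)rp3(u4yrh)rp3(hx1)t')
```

['co64', 'rp3', 'rp3', 't']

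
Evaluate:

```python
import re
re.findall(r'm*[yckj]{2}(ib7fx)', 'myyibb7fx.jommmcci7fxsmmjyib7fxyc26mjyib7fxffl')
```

['ib7fx', 'ib7fx']

Pattern: zero or more of a literal 'm', then exactly 2 of one of [yckj]; then the literal 'ib7', then the literal 'fx' (captured).
Walking the string: at [22:31] match 'mmjyib7fx', group 1 = 'ib7fx'; at [35:43] match 'mjyib7fx', group 1 = 'ib7fx'.
`findall` collects group 1 from each match (2 total).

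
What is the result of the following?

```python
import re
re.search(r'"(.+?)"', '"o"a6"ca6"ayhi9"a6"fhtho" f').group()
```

'"o"'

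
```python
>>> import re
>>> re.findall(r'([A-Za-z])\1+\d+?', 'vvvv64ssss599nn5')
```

['v', 's', 'n']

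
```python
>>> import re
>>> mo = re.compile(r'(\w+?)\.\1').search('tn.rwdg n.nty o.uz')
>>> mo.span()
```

The backreference `\1` re-matches whatever the first group consumed, character for character.
The match spans [8:11] → 'n.n'.

(8, 11)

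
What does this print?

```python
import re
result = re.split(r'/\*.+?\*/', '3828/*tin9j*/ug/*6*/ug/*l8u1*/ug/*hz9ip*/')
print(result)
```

A `+?`/`*?`/`{m,n}?` starts at its minimum and grows only as far as needed for what follows to match.
Matches to split on: at [4:13] → '/*tin9j*/'; at [15:20] → '/*6*/'; at [22:30] → '/*l8u1*/'; at [32:41] → '/*hz9ip*/'.
The string is cut at each match, leaving 5 pieces.

['3828', 'ug', 'ug', 'ug', '']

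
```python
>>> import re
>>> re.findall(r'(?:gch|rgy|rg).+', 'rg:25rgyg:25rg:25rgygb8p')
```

Scanning left to right: at [0:24] → 'rg:25rgyg:25rg:25rgygb8p'.
No capturing groups, so `findall` returns the 1 full match string.

['rg:25rgyg:25rg:25rgygb8p']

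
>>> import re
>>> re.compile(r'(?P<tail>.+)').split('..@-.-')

['', '..@-.-', '']

Pattern: one or more of any character (captured as 'tail').
Matches to split on: at [0:6] → '..@-.-'.
Because the pattern has a capturing group, `split` also inserts each captured text between the pieces.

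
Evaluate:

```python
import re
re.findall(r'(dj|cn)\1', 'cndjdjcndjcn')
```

After group 1 captures some text, `\1` only succeeds where that same text appears again.
Walking the string: at [2:6] match 'djdj', group 1 = 'dj'.
With a single group, `findall` returns only what that group captured — 1 item.

['dj']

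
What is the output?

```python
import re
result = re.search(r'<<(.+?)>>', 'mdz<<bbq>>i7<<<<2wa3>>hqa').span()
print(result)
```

(3, 10)

Lazy quantifiers expand one character at a time until the remainder of the pattern can match.
`search` walks the string left to right and returns the first match it finds.
The match spans [3:10] → '<<bbq>>'.
Captured: group 1 = 'bbq'.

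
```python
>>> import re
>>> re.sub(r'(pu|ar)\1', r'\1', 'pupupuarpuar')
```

A backreference is literal: `\1` must see the identical characters the first group matched.
Each match is replaced using the text its own group 1 captured.

'pupuarpuar'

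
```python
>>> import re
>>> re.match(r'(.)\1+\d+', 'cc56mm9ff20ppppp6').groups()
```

A backreference is literal: `\1` must see the identical characters the first group matched.
With `match`, the pattern is implicitly anchored at the beginning.
The match spans [0:4] → 'cc56'.
Captured: group 1 = 'c'.

('c',)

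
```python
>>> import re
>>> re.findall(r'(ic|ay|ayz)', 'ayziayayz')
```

['ay', 'ay', 'ay']

Alternation tries branches left to right and keeps the first one that lets the overall match succeed at that position.
Matches: at [0:2] match 'ay', group 1 = 'ay'; at [4:6] match 'ay', group 1 = 'ay'; at [6:8] match 'ay', group 1 = 'ay'.
One capturing group, so `findall` returns just the captured substring from each match — 3 in all.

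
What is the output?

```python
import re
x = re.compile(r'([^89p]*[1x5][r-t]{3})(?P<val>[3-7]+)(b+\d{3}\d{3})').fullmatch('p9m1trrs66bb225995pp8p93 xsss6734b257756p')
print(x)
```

The pattern matches zero or more of any character except [89p], then one of [1x5], then exactly 3 of a character in [r-t] (captured); then one or more of a character in [3-7] (captured as 'val'); then one or more of a literal 'b', then exactly 3 of a digit, then exactly 3 of a digit (captured).
`fullmatch` succeeds only if the pattern covers the string from start to end.
Here there's no way to consume every character, so the call returns None.

None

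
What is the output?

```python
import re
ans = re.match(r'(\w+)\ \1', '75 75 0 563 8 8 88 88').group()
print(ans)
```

75 75

After group 1 captures some text, `\1` only succeeds where that same text appears again.
`re.match` only tries the pattern at the start of the string.
The match spans [0:5] → '75 75'.
Captured: group 1 = '75'.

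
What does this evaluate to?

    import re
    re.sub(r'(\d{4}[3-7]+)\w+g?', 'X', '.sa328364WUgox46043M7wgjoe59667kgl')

Pattern: exactly 4 of a digit, then one or more of a character in [3-7] (captured); then one or more of a word character, then optionally a literal 'g'.
Matches: at [3:34] → '328364WUgox46043M7wgjoe59667kgl'.
Each match is replaced by 'X'.

'.saX'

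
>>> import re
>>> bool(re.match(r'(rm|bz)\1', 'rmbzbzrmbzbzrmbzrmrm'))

`match` is anchored at position 0; if the pattern doesn't fit there, it returns None.
Here position 0 doesn't satisfy it, so the call returns None, and `bool(None)` is False.

False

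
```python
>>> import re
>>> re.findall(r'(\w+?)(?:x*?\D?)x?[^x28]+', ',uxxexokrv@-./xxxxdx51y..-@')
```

['u', 'x', 'x', 'x']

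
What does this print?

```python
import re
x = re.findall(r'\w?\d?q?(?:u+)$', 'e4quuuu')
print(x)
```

['e4quuuu']

No capturing groups, so `findall` returns the 1 full match string.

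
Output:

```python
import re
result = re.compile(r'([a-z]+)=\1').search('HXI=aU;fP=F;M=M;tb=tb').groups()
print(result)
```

The match spans [16:21] → 'tb=tb'.
Captured: group 1 = 'tb'.

('tb',)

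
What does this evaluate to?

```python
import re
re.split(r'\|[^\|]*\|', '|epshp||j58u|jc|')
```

Each match becomes a cut point; 3 segments remain.

['', '', 'jc|']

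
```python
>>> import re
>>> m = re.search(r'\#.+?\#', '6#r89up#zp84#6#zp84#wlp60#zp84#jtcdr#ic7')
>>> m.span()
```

A `+?`/`*?`/`{m,n}?` starts at its minimum and grows only as far as needed for what follows to match.
The match spans [1:8] → '#r89up#'.

(1, 8)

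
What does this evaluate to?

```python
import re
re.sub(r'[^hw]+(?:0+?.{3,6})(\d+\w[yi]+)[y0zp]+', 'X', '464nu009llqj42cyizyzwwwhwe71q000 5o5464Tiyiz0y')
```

'XwwwhwX'

Pattern: one or more of any character except [hw]; then one or more of the literal '0' (lazy), then 3 to 6 of any character (non-capturing group); then one or more of a digit, then a word character, then one or more of one of [yi] (captured); then one or more of one of [y0zp].
Every occurrence is swapped for 'X'.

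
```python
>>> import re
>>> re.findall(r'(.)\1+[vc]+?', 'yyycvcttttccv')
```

The backreference `\1` re-matches whatever the first group consumed, character for character.
Scanning left to right: at [0:4] match 'yyyc', group 1 = 'y'; at [6:11] match 'ttttc', group 1 = 't'.
`findall` collects group 1 from each match (2 total).

['y', 't']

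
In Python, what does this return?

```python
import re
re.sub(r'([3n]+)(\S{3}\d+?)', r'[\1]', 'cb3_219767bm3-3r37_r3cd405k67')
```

'cb[3]767bm[3]7_r[3]5k67'

The pattern matches one or more of one of [3n] (captured); then exactly 3 of a non-whitespace character, then one or more of a digit (lazy) (captured).
Each match is replaced using the text its own group 1 captured.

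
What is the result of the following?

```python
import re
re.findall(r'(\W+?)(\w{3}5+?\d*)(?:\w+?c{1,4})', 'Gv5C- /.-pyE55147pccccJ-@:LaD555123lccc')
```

[('- /.-', 'pyE55147'), ('-@:', 'LaD555123')]

The pattern matches one or more of a non-word character (lazy) (captured); then exactly 3 of a word character, then one or more of a literal '5' (lazy), then zero or more of a digit (captured); then one or more of a word character (lazy), then 1 to 4 of a literal 'c' (non-capturing group).
Matches: at [4:22] match '- /.-pyE55147pcccc', groups = ('- /.-', 'pyE55147'); at [23:39] match '-@:LaD555123lccc', groups = ('-@:', 'LaD555123').
2 groups means each result is a tuple of 2 captured strings — 2 here.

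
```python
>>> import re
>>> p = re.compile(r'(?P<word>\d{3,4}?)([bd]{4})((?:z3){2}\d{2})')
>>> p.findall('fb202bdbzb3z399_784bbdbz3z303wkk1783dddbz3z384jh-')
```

[('784', 'bbdb', 'z3z303'), ('1783', 'dddb', 'z3z384')]

`findall` packs the 3 group values into a tuple for every match.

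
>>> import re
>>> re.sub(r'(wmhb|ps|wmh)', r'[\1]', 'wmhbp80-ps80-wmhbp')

'[wmhb]p80-[ps]80-[wmhb]p'

The regex engine tests alternatives in the order written; an earlier branch that matches wins even if a later one would match more.
Each match is replaced using the text its own group 1 captured.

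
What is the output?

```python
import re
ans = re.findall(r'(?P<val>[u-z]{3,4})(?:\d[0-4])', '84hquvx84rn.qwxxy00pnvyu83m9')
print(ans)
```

['uvx', 'wxxy', 'vyu']

This matches 3 to 4 of a character in [u-z] (captured as 'val'); then a digit, then a character in [0-4] (non-capturing group).
Walking the string: at [4:9] match 'uvx84', group 1 = 'uvx'; at [13:19] match 'wxxy00', group 1 = 'wxxy'; at [21:26] match 'vyu83', group 1 = 'vyu'.
Because there's exactly one group, `findall` drops the full match and keeps group 1 from each hit.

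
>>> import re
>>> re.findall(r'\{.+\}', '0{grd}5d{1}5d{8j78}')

`findall` yields the raw match text (1 of them) because the pattern has no groups.

['{grd}5d{1}5d{8j78}']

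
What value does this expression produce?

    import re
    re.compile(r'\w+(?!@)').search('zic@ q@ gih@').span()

(0, 2)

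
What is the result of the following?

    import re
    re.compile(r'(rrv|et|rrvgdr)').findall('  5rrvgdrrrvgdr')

Branches in `(...|...)` are attempted left-to-right; the first branch that allows the whole pattern to succeed is taken.
`findall` collects group 1 from each match (2 total).

['rrv', 'rrv']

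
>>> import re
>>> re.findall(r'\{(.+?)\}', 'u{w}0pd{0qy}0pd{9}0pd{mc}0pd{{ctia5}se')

Lazy quantifiers expand one character at a time until the remainder of the pattern can match.
Scanning left to right: at [1:4] match '{w}', group 1 = 'w'; at [7:12] match '{0qy}', group 1 = '0qy'; at [15:18] match '{9}', group 1 = '9'; at [21:25] match '{mc}', group 1 = 'mc'; at [28:36] match '{{ctia5}', group 1 = '{ctia5'.
With a single group, `findall` returns only what that group captured — 5 items.

['w', '0qy', '9', 'mc', '{ctia5']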